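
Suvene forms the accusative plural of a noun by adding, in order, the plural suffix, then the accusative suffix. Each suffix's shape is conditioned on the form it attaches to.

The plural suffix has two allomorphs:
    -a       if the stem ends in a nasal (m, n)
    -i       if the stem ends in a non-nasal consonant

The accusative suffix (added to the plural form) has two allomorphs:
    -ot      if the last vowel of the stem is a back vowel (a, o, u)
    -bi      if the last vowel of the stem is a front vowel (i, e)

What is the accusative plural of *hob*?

hobibi

Since the final consonant of *hob* is /b/ (non-nasal), it takes -i, giving *hobi*.
The plural form *hobi* — last vowel /i/ (a front vowel) → -bi → *hobibi*.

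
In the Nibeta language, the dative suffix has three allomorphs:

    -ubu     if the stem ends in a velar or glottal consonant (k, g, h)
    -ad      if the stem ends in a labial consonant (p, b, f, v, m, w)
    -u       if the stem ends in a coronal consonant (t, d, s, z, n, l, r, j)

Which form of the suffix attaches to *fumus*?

-u

*fumus*: final consonant = /s/, coronal → -u.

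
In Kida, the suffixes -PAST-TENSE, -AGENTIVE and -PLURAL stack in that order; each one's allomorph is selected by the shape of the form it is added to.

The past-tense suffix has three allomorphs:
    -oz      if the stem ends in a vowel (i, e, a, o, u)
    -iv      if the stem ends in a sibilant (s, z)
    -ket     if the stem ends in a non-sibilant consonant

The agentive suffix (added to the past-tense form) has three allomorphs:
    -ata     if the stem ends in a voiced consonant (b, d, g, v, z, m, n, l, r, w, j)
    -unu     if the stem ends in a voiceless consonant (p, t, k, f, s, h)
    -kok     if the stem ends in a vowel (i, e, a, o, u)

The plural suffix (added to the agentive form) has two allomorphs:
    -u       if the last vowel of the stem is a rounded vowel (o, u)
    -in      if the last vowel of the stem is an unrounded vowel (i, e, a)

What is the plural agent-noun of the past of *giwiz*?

giwizivatain

The final sound of *giwiz* is /z/, which is a sibilant, so the past-tense suffix is -iv, giving *giwiziv*.
Since the final sound of the past-tense form *giwiziv* is /v/ (a voiced consonant), it takes -ata, giving *giwizivata*.
The agentive form *giwizivata* — last vowel /a/ (an unrounded vowel) → -in → *giwizivatain*.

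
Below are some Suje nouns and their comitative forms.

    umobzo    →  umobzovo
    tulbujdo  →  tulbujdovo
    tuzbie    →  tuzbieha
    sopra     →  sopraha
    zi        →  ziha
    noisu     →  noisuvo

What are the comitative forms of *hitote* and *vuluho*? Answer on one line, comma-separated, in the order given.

The suffix is conditioned by the last vowel: -vo when the last vowel of the stem is a rounded vowel (*umobzo*, *tulbujdo*, *noisu*); -ha when the last vowel of the stem is an unrounded vowel (*tuzbie*, *sopra*, *zi*).
The last vowel of *hitote* is /e/, which is an unrounded vowel, so the suffix is -ha, giving *hitoteha*.
*vuluho*: last vowel = /o/, a rounded vowel → -vo → *vuluhovo*.

hitoteha, vuluhovo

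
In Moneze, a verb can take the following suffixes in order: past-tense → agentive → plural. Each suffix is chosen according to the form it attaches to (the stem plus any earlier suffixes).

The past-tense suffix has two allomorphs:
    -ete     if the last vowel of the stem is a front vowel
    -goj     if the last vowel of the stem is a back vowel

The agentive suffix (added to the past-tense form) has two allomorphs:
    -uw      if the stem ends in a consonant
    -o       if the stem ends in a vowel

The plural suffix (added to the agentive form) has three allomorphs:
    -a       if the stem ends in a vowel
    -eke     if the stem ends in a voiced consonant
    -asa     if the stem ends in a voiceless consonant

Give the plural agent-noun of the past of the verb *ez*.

ezeteoa

*ez* — last vowel /e/ (a front vowel) → -ete → *ezete*.
The past-tense form *ezete* — final sound /e/ (a vowel) → -o → *ezeteo*.
The final sound of the agentive form *ezeteo* is /o/, which is a vowel, so the plural suffix is -a, giving *ezeteoa*.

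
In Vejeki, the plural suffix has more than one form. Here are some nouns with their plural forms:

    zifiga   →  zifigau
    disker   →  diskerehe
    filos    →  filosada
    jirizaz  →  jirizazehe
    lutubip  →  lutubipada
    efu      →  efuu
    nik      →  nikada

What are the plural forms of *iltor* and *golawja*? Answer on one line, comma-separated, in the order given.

iltorehe, golawjau

Looking at the final sound of each stem: -ada when the stem ends in a voiceless consonant (*filos*, *lutubip*, *nik*); -ehe when the stem ends in a voiced consonant (*disker*, *jirizaz*); -u when the stem ends in a vowel (*zifiga*, *efu*).
The final sound of *iltor* is /r/, which is a voiced consonant, so the suffix is -ehe, giving *iltorehe*.
*golawja* — final sound /a/ (a vowel) → -u → *golawjau*.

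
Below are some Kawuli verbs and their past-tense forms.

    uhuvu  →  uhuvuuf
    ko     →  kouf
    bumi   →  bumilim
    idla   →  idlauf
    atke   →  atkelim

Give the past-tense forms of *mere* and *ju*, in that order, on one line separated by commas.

The suffix is conditioned by the last vowel: -lim when the last vowel of the stem is a front vowel (*bumi*, *atke*); -uf when the last vowel of the stem is a back vowel (*uhuvu*, *ko*, *idla*).
*mere* — last vowel /e/ (a front vowel) → -lim → *merelim*.
Since the last vowel of *ju* is /u/ (a back vowel), it takes -uf, giving *juuf*.

merelim, juuf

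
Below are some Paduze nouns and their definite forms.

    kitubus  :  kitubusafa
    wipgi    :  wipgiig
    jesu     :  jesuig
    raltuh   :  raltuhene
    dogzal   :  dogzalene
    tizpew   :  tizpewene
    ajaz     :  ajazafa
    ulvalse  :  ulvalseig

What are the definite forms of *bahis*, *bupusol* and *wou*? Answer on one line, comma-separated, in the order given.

Looking at the final sound of each stem: -afa when the stem ends in a sibilant (*kitubus*, *ajaz*); -ene when the stem ends in a non-sibilant consonant (*raltuh*, *dogzal*, *tizpew*); -ig when the stem ends in a vowel (*wipgi*, *jesu*, *ulvalse*).
Since the final sound of *bahis* is /s/ (a sibilant), it takes -afa, giving *bahisafa*.
The final sound of *bupusol* is /l/, which is a non-sibilant consonant, so the suffix is -ene, giving *bupusolene*.
*wou*: final sound = /u/, a vowel → -ig → *wouig*.

bahisafa, bupusolene, wouig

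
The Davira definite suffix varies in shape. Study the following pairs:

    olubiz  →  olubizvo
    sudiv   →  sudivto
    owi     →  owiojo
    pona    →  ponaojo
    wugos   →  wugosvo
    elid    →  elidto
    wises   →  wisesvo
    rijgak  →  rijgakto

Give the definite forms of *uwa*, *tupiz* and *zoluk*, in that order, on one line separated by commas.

Looking at the final sound of each stem: -vo when the stem ends in a sibilant (*olubiz*, *wugos*, *wises*); -to when the stem ends in a non-sibilant consonant (*sudiv*, *elid*, *rijgak*); -ojo when the stem ends in a vowel (*owi*, *pona*).
*uwa*: final sound = /a/, a vowel → -ojo → *uwaojo*.
*tupiz* — final sound /z/ (a sibilant) → -vo → *tupizvo*.
*zoluk* — final sound /k/ (a non-sibilant consonant) → -to → *zolukto*.

uwaojo, tupizvo, zolukto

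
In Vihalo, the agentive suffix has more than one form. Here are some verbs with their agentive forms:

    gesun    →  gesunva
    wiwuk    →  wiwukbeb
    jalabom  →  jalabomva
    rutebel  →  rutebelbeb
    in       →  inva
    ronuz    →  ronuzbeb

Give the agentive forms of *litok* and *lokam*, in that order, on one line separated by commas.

The pattern is nasality of the final consonant: -va when the stem ends in a nasal (*gesun*, *jalabom*, *in*); -beb when the stem ends in a non-nasal consonant (*wiwuk*, *rutebel*, *ronuz*).
*litok* — final consonant /k/ (non-nasal) → -beb → *litokbeb*.
The final consonant of *lokam* is /m/, which is a nasal, so the suffix is -va, giving *lokamva*.

litokbeb, lokamva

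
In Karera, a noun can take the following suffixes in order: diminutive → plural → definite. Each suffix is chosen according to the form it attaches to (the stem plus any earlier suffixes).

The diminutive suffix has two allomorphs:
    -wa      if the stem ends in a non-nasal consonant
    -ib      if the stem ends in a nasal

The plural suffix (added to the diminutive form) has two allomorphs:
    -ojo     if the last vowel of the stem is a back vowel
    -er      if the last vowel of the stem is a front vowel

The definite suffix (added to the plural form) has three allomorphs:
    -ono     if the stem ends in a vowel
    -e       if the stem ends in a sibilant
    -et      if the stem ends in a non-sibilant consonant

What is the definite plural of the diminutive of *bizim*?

*bizim*: final consonant = /m/, a nasal → -ib → *bizimib*.
Since the last vowel of the diminutive form *bizimib* is /i/ (a front vowel), it takes -er, giving *bizimiber*.
The plural form *bizimiber* — final sound /r/ (a non-sibilant consonant) → -et → *bizimiberet*.

bizimiberet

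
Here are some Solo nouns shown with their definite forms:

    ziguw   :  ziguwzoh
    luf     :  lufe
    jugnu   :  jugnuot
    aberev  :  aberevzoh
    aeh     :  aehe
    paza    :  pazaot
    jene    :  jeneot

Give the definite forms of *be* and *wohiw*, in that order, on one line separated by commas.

The alternation tracks the final sound of the stem — -e when the stem ends in a voiceless consonant (*luf*, *aeh*); -zoh when the stem ends in a voiced consonant (*ziguw*, *aberev*); -ot when the stem ends in a vowel (*jugnu*, *paza*, *jene*).
Since the final sound of *be* is /e/ (a vowel), it takes -ot, giving *beot*.
*wohiw* — final sound /w/ (a voiced consonant) → -zoh → *wohiwzoh*.

beot, wohiwzoh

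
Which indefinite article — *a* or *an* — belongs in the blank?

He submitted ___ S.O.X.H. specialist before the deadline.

The indefinite article is chosen by the initial *sound* of the following word, not its spelling.
The initialism *S.O.X.H.* is read letter by letter; the first letter, S, is pronounced /ɛs/, which begins with a vowel sound.
So the article is *an*: He submitted an S.O.X.H. specialist before the deadline.

an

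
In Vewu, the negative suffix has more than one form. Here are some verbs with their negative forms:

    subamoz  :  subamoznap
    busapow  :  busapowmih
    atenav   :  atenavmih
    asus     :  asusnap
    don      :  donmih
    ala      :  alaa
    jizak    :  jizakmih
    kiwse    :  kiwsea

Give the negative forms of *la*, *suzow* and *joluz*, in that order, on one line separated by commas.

The pattern is sibilance of the final sound: -nap when the stem ends in a sibilant (*subamoz*, *asus*); -mih when the stem ends in a non-sibilant consonant (*busapow*, *atenav*, *don*, *jizak*); -a when the stem ends in a vowel (*ala*, *kiwse*).
Since the final sound of *la* is /a/ (a vowel), it takes -a, giving *laa*.
Since the final sound of *suzow* is /w/ (a non-sibilant consonant), it takes -mih, giving *suzowmih*.
*joluz* — final sound /z/ (a sibilant) → -nap → *joluznap*.

laa, suzowmih, joluznap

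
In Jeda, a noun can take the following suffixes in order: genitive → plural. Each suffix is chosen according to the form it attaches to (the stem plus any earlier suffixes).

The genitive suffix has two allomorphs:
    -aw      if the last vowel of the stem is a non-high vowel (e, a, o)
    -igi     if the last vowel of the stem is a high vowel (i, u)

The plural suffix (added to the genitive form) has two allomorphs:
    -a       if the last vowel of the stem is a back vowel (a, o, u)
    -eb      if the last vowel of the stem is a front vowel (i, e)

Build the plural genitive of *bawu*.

bawuigieb

The last vowel of *bawu* is /u/, which is a high vowel, so the genitive suffix is -igi, giving *bawuigi*.
The genitive form *bawuigi* — last vowel /i/ (a front vowel) → -eb → *bawuigieb*.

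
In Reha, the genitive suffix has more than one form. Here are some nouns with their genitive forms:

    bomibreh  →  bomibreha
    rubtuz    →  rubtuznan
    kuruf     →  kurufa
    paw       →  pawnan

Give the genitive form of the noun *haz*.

haznan

The pattern is voicing of the final consonant: -a when the stem ends in a voiceless consonant (*bomibreh*, *kuruf*); -nan when the stem ends in a voiced consonant (*rubtuz*, *paw*).
The final consonant of *haz* is /z/, which is voiced, so the suffix is -nan, giving *haznan*.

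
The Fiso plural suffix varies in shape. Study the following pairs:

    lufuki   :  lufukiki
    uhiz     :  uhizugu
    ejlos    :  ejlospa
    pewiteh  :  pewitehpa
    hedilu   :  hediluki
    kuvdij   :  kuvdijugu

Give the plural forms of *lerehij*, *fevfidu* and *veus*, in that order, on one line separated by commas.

lerehijugu, fevfiduki, veuspa

The alternation tracks the final sound of the stem — -pa when the stem ends in a voiceless consonant (*ejlos*, *pewiteh*); -ugu when the stem ends in a voiced consonant (*uhiz*, *kuvdij*); -ki when the stem ends in a vowel (*lufuki*, *hedilu*).
*lerehij*: final sound = /j/, a voiced consonant → -ugu → *lerehijugu*.
*fevfidu*: final sound = /u/, a vowel → -ki → *fevfiduki*.
*veus* — final sound /s/ (a voiceless consonant) → -pa → *veuspa*.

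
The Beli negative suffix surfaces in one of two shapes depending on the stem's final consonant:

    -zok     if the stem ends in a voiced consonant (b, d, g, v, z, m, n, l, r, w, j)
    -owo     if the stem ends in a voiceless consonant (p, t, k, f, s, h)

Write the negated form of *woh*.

wohowo

Since the final consonant of *woh* is /h/ (voiceless), it takes -owo, giving *wohowo*.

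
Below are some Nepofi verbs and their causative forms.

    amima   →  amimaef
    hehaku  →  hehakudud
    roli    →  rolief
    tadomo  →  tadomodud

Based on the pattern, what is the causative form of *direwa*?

Looking at the last vowel of each stem: -dud when the last vowel of the stem is a rounded vowel (*hehaku*, *tadomo*); -ef when the last vowel of the stem is an unrounded vowel (*amima*, *roli*).
*direwa* — last vowel /a/ (an unrounded vowel) → -ef → *direwaef*.

direwaef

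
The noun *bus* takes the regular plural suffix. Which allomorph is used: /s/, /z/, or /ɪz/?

/ɪz/

The stem *bus* ends in a sibilant (/s, z, ʃ, ʒ, tʃ, dʒ/).
The plural suffix surfaces as /ɪz/ after sibilants, /s/ after other voiceless consonants, and /z/ after other voiced sounds.
So the plural -s on *bus* is pronounced /ɪz/.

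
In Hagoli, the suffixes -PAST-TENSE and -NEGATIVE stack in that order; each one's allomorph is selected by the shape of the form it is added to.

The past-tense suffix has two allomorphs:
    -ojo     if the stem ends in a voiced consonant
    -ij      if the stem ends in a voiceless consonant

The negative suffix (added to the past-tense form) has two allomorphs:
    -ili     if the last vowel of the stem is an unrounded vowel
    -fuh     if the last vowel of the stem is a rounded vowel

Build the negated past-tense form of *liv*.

*liv* — final consonant /v/ (voiced) → -ojo → *livojo*.
Since the last vowel of the past-tense form *livojo* is /o/ (a rounded vowel), it takes -fuh, giving *livojofuh*.

livojofuh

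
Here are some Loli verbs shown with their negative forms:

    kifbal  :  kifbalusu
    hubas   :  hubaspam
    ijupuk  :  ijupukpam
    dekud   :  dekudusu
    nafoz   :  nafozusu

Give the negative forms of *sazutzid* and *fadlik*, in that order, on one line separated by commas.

sazutzidusu, fadlikpam

The suffix is conditioned by the final consonant: -pam when the stem ends in a voiceless consonant (*hubas*, *ijupuk*); -usu when the stem ends in a voiced consonant (*kifbal*, *dekud*, *nafoz*).
*sazutzid*: final consonant = /d/, voiced → -usu → *sazutzidusu*.
Since the final consonant of *fadlik* is /k/ (voiceless), it takes -pam, giving *fadlikpam*.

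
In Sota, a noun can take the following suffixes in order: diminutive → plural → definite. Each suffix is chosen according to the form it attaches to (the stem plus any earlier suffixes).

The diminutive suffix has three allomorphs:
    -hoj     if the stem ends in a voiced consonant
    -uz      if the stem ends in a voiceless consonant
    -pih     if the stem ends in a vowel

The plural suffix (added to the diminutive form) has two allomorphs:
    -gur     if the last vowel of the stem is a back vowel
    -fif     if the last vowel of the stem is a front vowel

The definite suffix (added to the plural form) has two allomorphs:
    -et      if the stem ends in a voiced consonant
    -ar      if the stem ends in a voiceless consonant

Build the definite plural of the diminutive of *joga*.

jogapihfifar

*joga*: final sound = /a/, a vowel → -pih → *jogapih*.
The last vowel of the diminutive form *jogapih* is /i/, which is a front vowel, so the plural suffix is -fif, giving *jogapihfif*.
Since the final consonant of the plural form *jogapihfif* is /f/ (voiceless), it takes -ar, giving *jogapihfifar*.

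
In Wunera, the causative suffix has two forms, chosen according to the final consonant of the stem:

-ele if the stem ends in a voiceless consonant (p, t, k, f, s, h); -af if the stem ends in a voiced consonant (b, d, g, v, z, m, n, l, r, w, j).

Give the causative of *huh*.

huhele

*huh*: final consonant = /h/, voiceless → -ele → *huhele*.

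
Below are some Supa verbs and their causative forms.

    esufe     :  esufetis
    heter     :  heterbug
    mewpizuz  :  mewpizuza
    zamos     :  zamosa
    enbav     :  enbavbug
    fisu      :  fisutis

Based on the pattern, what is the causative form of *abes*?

The pattern is sibilance of the final sound: -a when the stem ends in a sibilant (*mewpizuz*, *zamos*); -bug when the stem ends in a non-sibilant consonant (*heter*, *enbav*); -tis when the stem ends in a vowel (*esufe*, *fisu*).
Since the final sound of *abes* is /s/ (a sibilant), it takes -a, giving *abesa*.

abesa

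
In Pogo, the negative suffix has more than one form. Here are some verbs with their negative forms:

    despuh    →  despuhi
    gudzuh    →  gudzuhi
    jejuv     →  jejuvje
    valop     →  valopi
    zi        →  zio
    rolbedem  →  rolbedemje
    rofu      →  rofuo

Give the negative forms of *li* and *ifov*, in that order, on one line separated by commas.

The alternation tracks the final sound of the stem — -i when the stem ends in a voiceless consonant (*despuh*, *gudzuh*, *valop*); -je when the stem ends in a voiced consonant (*jejuv*, *rolbedem*); -o when the stem ends in a vowel (*zi*, *rofu*).
*li* — final sound /i/ (a vowel) → -o → *lio*.
The final sound of *ifov* is /v/, which is a voiced consonant, so the suffix is -je, giving *ifovje*.

lio, ifovje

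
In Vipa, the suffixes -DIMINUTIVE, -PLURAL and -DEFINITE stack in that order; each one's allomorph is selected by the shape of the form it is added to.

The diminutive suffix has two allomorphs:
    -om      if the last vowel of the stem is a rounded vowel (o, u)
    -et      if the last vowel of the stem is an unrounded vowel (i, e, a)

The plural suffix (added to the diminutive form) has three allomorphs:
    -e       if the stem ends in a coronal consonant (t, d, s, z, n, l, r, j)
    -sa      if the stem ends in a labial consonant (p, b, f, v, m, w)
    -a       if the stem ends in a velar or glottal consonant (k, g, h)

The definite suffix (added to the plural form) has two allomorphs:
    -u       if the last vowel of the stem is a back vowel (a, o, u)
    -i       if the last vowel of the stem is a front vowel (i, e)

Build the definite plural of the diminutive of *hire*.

hireetei

The last vowel of *hire* is /e/, which is an unrounded vowel, so the diminutive suffix is -et, giving *hireet*.
The diminutive form *hireet*: final consonant = /t/, coronal → -e → *hireete*.
The plural form *hireete*: last vowel = /e/, a front vowel → -i → *hireetei*.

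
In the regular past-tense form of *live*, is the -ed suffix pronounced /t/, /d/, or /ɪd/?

/d/

The stem *live* ends in a voiced sound other than /d/.
The -ed suffix is realized as /ɪd/ after /t, d/; as /t/ after other voiceless consonants; and as /d/ after other voiced sounds.
So -ed on *live* is pronounced /d/.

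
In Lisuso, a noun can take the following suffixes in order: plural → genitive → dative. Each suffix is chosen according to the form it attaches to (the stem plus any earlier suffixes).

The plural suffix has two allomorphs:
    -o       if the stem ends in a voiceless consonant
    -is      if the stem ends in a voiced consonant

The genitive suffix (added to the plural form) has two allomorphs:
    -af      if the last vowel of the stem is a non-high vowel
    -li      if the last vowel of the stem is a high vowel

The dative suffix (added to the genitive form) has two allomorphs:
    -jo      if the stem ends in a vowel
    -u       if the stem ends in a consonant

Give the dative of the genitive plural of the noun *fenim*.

Since the final consonant of *fenim* is /m/ (voiced), it takes -is, giving *fenimis*.
The plural form *fenimis*: last vowel = /i/, a high vowel → -li → *fenimisli*.
Since the final sound of the genitive form *fenimisli* is /i/ (a vowel), it takes -jo, giving *fenimislijo*.

fenimislijo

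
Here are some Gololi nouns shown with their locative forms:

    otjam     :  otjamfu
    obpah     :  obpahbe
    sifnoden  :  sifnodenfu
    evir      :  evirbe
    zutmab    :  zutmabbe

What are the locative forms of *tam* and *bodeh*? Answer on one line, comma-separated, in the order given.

Looking at the final consonant of each stem: -fu when the stem ends in a nasal (*otjam*, *sifnoden*); -be when the stem ends in a non-nasal consonant (*obpah*, *evir*, *zutmab*).
*tam* — final consonant /m/ (a nasal) → -fu → *tamfu*.
The final consonant of *bodeh* is /h/, which is non-nasal, so the suffix is -be, giving *bodehbe*.

tamfu, bodehbe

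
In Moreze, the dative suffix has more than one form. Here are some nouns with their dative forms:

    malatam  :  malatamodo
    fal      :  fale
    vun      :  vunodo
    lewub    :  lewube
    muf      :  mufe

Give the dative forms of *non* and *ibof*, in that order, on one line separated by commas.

The pattern is nasality of the final consonant: -odo when the stem ends in a nasal (*malatam*, *vun*); -e when the stem ends in a non-nasal consonant (*fal*, *lewub*, *muf*).
Since the final consonant of *non* is /n/ (a nasal), it takes -odo, giving *nonodo*.
*ibof* — final consonant /f/ (non-nasal) → -e → *ibofe*.

nonodo, ibofe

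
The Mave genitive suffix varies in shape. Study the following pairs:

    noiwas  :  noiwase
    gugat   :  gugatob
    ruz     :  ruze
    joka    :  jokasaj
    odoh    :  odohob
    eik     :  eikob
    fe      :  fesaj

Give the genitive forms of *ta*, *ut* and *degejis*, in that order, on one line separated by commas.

tasaj, utob, degejise

Looking at the final sound of each stem: -e when the stem ends in a sibilant (*noiwas*, *ruz*); -ob when the stem ends in a non-sibilant consonant (*gugat*, *odoh*, *eik*); -saj when the stem ends in a vowel (*joka*, *fe*).
Since the final sound of *ta* is /a/ (a vowel), it takes -saj, giving *tasaj*.
The final sound of *ut* is /t/, which is a non-sibilant consonant, so the suffix is -ob, giving *utob*.
The final sound of *degejis* is /s/, which is a sibilant, so the suffix is -e, giving *degejise*.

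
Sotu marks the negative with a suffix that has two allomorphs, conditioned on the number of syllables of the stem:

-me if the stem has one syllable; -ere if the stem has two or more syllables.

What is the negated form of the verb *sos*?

sosme

*sos* (one syllable) → -me → *sosme*.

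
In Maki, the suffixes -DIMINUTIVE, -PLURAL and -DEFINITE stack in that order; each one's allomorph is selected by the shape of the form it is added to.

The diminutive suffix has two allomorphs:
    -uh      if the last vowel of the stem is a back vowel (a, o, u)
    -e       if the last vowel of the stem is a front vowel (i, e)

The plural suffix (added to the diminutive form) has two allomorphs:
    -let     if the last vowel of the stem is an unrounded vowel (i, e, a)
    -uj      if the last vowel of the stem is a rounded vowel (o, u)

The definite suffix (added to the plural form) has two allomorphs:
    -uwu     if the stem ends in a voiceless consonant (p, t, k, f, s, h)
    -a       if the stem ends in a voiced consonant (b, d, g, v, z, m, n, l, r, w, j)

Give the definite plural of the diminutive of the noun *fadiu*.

fadiuuhuja

Since the last vowel of *fadiu* is /u/ (a back vowel), it takes -uh, giving *fadiuuh*.
The diminutive form *fadiuuh* — last vowel /u/ (a rounded vowel) → -uj → *fadiuuhuj*.
The final consonant of the plural form *fadiuuhuj* is /j/, which is voiced, so the definite suffix is -a, giving *fadiuuhuja*.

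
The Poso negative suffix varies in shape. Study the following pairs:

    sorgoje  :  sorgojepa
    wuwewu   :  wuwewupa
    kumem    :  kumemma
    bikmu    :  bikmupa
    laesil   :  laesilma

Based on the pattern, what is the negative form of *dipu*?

dipupa

The alternation tracks the final sound of the stem — -ma when the stem ends in a consonant (*kumem*, *laesil*); -pa when the stem ends in a vowel (*sorgoje*, *wuwewu*, *bikmu*).
The final sound of *dipu* is /u/, which is a vowel, so the suffix is -pa, giving *dipupa*.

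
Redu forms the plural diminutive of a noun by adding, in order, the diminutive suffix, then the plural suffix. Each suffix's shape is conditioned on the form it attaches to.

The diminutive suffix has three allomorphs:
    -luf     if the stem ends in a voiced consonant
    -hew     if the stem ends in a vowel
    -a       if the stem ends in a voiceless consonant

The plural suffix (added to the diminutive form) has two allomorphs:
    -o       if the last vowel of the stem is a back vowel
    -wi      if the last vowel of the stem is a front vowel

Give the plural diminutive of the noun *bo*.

bohewwi

Since the final sound of *bo* is /o/ (a vowel), it takes -hew, giving *bohew*.
The diminutive form *bohew* — last vowel /e/ (a front vowel) → -wi → *bohewwi*.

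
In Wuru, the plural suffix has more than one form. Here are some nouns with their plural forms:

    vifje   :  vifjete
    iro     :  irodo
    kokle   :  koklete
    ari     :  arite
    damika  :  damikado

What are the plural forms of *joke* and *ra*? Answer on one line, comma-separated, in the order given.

The pattern is front/back vowel harmony: -te when the last vowel of the stem is a front vowel (*vifje*, *kokle*, *ari*); -do when the last vowel of the stem is a back vowel (*iro*, *damika*).
*joke*: last vowel = /e/, a front vowel → -te → *jokete*.
*ra*: last vowel = /a/, a back vowel → -do → *rado*.

jokete, rado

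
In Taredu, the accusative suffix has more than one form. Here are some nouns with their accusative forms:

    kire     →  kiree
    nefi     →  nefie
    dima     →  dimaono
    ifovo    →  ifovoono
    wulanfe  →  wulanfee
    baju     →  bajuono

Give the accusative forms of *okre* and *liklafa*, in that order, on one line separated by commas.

Looking at the last vowel of each stem: -e when the last vowel of the stem is a front vowel (*kire*, *nefi*, *wulanfe*); -ono when the last vowel of the stem is a back vowel (*dima*, *ifovo*, *baju*).
Since the last vowel of *okre* is /e/ (a front vowel), it takes -e, giving *okree*.
Since the last vowel of *liklafa* is /a/ (a back vowel), it takes -ono, giving *liklafaono*.

okree, liklafaono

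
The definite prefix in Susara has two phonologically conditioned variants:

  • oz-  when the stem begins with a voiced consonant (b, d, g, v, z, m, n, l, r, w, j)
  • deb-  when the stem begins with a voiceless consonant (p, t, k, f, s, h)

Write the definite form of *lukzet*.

The first consonant of *lukzet* is /l/, which is voiced, so the prefix is oz-, giving *ozlukzet*.

ozlukzet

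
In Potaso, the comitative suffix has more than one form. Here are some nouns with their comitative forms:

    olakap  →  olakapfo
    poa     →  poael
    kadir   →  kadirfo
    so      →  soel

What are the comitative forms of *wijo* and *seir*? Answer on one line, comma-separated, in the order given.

wijoel, seirfo

The alternation tracks the final sound of the stem — -fo when the stem ends in a consonant (*olakap*, *kadir*); -el when the stem ends in a vowel (*poa*, *so*).
The final sound of *wijo* is /o/, which is a vowel, so the suffix is -el, giving *wijoel*.
*seir* — final sound /r/ (a consonant) → -fo → *seirfo*.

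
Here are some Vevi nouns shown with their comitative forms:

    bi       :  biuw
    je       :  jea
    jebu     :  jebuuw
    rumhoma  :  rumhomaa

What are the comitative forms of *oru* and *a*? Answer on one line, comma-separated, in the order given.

oruuw, aa

The pattern is height harmony: -uw when the last vowel of the stem is a high vowel (*bi*, *jebu*); -a when the last vowel of the stem is a non-high vowel (*je*, *rumhoma*).
*oru* — last vowel /u/ (a high vowel) → -uw → *oruuw*.
*a* — last vowel /a/ (a non-high vowel) → -a → *aa*.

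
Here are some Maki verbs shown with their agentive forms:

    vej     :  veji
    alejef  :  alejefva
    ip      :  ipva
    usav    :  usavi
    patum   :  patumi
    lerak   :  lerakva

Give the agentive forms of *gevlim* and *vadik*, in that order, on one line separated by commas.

gevlimi, vadikva

The pattern is voicing of the final consonant: -va when the stem ends in a voiceless consonant (*alejef*, *ip*, *lerak*); -i when the stem ends in a voiced consonant (*vej*, *usav*, *patum*).
*gevlim*: final consonant = /m/, voiced → -i → *gevlimi*.
Since the final consonant of *vadik* is /k/ (voiceless), it takes -va, giving *vadikva*.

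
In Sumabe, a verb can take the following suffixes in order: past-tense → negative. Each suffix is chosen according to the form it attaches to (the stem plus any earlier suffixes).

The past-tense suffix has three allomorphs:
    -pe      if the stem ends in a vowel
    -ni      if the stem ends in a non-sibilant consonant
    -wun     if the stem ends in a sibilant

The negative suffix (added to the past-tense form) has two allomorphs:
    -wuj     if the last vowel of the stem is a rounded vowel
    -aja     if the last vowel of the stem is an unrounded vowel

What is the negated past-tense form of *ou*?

Since the final sound of *ou* is /u/ (a vowel), it takes -pe, giving *oupe*.
The past-tense form *oupe*: last vowel = /e/, an unrounded vowel → -aja → *oupeaja*.

oupeaja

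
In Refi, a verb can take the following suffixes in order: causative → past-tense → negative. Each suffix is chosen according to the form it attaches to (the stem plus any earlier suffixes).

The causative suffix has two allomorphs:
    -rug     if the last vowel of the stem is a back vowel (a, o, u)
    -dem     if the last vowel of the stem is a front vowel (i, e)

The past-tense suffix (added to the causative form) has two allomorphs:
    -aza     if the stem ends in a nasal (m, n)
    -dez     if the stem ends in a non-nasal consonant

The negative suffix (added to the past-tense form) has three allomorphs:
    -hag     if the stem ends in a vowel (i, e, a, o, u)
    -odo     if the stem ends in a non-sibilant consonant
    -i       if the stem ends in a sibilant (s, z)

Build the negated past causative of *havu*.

*havu*: last vowel = /u/, a back vowel → -rug → *havurug*.
Since the final consonant of the causative form *havurug* is /g/ (non-nasal), it takes -dez, giving *havurugdez*.
The past-tense form *havurugdez* — final sound /z/ (a sibilant) → -i → *havurugdezi*.

havurugdezi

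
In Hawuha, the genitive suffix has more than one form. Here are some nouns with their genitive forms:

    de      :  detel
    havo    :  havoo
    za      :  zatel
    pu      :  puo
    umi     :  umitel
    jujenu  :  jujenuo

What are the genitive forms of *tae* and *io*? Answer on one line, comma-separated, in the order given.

The pattern is rounding harmony: -o when the last vowel of the stem is a rounded vowel (*havo*, *pu*, *jujenu*); -tel when the last vowel of the stem is an unrounded vowel (*de*, *za*, *umi*).
The last vowel of *tae* is /e/, which is an unrounded vowel, so the suffix is -tel, giving *taetel*.
*io* — last vowel /o/ (a rounded vowel) → -o → *ioo*.

taetel, ioo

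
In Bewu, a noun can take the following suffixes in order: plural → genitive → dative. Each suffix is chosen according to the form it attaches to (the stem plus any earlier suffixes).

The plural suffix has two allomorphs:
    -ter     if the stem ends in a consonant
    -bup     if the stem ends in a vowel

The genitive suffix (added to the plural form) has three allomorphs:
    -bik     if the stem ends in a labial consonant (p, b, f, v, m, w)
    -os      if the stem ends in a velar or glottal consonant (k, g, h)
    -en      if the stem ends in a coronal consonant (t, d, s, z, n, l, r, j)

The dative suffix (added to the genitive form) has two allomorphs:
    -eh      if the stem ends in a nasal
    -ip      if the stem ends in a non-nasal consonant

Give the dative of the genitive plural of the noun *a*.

*a* — final sound /a/ (a vowel) → -bup → *abup*.
The final consonant of the plural form *abup* is /p/, which is labial, so the genitive suffix is -bik, giving *abupbik*.
Since the final consonant of the genitive form *abupbik* is /k/ (non-nasal), it takes -ip, giving *abupbikip*.

abupbikip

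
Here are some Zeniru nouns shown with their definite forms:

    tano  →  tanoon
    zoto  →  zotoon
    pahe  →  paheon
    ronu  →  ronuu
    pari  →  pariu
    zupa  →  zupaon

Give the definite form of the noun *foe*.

The suffix is conditioned by the last vowel: -u when the last vowel of the stem is a high vowel (*ronu*, *pari*); -on when the last vowel of the stem is a non-high vowel (*tano*, *zoto*, *pahe*, *zupa*).
The last vowel of *foe* is /e/, which is a non-high vowel, so the suffix is -on, giving *foeon*.

foeon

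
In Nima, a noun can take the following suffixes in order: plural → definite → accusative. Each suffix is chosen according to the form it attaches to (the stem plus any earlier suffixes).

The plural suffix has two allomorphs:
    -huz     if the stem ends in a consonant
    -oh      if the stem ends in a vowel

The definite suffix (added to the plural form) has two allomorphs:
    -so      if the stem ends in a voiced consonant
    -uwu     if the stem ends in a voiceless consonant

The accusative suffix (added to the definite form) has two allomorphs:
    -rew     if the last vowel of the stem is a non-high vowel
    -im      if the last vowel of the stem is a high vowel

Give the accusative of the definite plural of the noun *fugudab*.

The final sound of *fugudab* is /b/, which is a consonant, so the plural suffix is -huz, giving *fugudabhuz*.
Since the final consonant of the plural form *fugudabhuz* is /z/ (voiced), it takes -so, giving *fugudabhuzso*.
The definite form *fugudabhuzso*: last vowel = /o/, a non-high vowel → -rew → *fugudabhuzsorew*.

fugudabhuzsorew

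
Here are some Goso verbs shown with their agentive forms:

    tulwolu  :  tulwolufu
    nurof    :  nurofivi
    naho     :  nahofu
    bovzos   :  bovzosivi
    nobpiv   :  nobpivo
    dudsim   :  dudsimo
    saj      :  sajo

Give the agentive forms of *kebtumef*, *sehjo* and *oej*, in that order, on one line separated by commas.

kebtumefivi, sehjofu, oejo

The pattern is voicing of the final sound: -ivi when the stem ends in a voiceless consonant (*nurof*, *bovzos*); -o when the stem ends in a voiced consonant (*nobpiv*, *dudsim*, *saj*); -fu when the stem ends in a vowel (*tulwolu*, *naho*).
*kebtumef* — final sound /f/ (a voiceless consonant) → -ivi → *kebtumefivi*.
*sehjo*: final sound = /o/, a vowel → -fu → *sehjofu*.
Since the final sound of *oej* is /j/ (a voiced consonant), it takes -o, giving *oejo*.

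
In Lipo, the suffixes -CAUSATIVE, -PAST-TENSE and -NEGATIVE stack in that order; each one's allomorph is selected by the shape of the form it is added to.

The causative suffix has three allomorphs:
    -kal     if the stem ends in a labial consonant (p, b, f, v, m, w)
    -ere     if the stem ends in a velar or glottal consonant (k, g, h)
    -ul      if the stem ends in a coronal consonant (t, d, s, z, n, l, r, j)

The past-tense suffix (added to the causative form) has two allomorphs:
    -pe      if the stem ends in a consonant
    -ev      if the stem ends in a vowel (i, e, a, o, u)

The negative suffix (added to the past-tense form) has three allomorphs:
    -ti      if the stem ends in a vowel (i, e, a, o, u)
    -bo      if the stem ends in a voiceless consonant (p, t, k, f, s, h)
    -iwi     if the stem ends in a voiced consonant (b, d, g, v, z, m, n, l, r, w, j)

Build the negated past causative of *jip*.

jipkalpeti

*jip*: final consonant = /p/, labial → -kal → *jipkal*.
The causative form *jipkal* — final sound /l/ (a consonant) → -pe → *jipkalpe*.
The past-tense form *jipkalpe*: final sound = /e/, a vowel → -ti → *jipkalpeti*.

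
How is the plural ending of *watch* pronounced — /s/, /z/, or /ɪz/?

The stem *watch* ends in a sibilant (/s, z, ʃ, ʒ, tʃ, dʒ/).
The plural suffix surfaces as /ɪz/ after sibilants, /s/ after other voiceless consonants, and /z/ after other voiced sounds.
So the plural -s on *watch* is pronounced /ɪz/.

/ɪz/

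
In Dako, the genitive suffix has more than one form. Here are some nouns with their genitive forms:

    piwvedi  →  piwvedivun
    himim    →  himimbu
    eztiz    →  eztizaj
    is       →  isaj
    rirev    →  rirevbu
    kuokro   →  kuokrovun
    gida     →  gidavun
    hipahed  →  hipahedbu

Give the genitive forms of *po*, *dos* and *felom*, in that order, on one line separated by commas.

The alternation tracks the final sound of the stem — -aj when the stem ends in a sibilant (*eztiz*, *is*); -bu when the stem ends in a non-sibilant consonant (*himim*, *rirev*, *hipahed*); -vun when the stem ends in a vowel (*piwvedi*, *kuokro*, *gida*).
*po* — final sound /o/ (a vowel) → -vun → *povun*.
*dos* — final sound /s/ (a sibilant) → -aj → *dosaj*.
*felom*: final sound = /m/, a non-sibilant consonant → -bu → *felombu*.

povun, dosaj, felombu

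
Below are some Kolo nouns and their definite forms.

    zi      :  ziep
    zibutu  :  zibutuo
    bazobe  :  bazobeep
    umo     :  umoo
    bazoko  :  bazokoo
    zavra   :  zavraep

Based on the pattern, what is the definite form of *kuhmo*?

kuhmoo

The suffix is conditioned by the last vowel: -o when the last vowel of the stem is a rounded vowel (*zibutu*, *umo*, *bazoko*); -ep when the last vowel of the stem is an unrounded vowel (*zi*, *bazobe*, *zavra*).
*kuhmo* — last vowel /o/ (a rounded vowel) → -o → *kuhmoo*.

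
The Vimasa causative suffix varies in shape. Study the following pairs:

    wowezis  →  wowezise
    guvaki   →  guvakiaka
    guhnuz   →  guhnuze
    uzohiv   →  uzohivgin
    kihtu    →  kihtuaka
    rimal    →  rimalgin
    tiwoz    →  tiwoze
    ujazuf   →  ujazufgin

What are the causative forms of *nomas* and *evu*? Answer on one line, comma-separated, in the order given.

The alternation tracks the final sound of the stem — -e when the stem ends in a sibilant (*wowezis*, *guhnuz*, *tiwoz*); -gin when the stem ends in a non-sibilant consonant (*uzohiv*, *rimal*, *ujazuf*); -aka when the stem ends in a vowel (*guvaki*, *kihtu*).
*nomas* — final sound /s/ (a sibilant) → -e → *nomase*.
The final sound of *evu* is /u/, which is a vowel, so the suffix is -aka, giving *evuaka*.

nomase, evuaka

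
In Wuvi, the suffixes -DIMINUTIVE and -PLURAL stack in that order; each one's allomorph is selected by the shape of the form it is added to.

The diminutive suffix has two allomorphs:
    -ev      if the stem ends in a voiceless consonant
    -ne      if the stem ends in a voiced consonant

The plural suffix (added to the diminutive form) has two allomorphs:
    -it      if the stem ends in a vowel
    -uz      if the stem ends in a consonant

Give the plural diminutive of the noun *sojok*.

Since the final consonant of *sojok* is /k/ (voiceless), it takes -ev, giving *sojokev*.
The diminutive form *sojokev*: final sound = /v/, a consonant → -uz → *sojokevuz*.

sojokevuz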